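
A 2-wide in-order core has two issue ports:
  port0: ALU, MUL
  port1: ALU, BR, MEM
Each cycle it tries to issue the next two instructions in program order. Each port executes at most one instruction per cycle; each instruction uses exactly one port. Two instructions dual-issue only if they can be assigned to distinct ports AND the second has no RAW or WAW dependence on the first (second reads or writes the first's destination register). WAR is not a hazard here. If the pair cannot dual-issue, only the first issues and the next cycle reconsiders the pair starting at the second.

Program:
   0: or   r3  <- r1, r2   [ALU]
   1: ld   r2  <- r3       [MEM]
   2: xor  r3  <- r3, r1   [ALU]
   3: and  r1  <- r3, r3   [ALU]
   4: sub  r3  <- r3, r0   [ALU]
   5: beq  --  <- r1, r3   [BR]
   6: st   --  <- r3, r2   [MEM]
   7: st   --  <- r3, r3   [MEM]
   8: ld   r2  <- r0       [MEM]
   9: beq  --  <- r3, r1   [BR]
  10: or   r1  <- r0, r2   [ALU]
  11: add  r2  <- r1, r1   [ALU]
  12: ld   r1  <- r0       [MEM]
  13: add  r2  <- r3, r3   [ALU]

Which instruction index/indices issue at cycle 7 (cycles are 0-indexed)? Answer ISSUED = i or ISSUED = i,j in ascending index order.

ISSUED = 9,10

0. or @i0  | RAW r3
1. ld/xor @i1&i2  | 2-wide
2. and/sub @i3&i4  | 2-wide
3. beq @i5  | no-port BR/MEM
4. st @i6  | no-port MEM/MEM
5. st @i7  | no-port MEM/MEM
6. ld @i8  | no-port MEM/BR
7. beq/or @i9&i10  | 2-wide
8. add/ld @i11&i12  | 2-wide
9. add @i13  | tail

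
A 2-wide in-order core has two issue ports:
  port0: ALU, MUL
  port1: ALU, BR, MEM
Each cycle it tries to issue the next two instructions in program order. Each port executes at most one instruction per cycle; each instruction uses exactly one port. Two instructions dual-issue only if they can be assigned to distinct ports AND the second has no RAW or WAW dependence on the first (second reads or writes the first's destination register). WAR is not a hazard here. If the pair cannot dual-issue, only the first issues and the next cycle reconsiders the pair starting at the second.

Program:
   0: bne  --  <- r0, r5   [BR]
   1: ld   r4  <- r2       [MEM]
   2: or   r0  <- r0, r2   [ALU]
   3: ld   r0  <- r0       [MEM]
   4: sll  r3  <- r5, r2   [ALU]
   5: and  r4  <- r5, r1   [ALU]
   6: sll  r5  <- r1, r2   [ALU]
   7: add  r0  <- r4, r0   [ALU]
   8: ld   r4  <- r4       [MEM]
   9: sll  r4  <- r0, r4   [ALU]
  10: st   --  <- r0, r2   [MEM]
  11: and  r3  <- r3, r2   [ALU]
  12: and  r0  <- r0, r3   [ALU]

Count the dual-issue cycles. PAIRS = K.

PAIRS = 5

[0] i0  bne.BR  -- no-port BR/MEM
[1] i1+i2  ld.MEM;or.ALU  -- dual
[2] i3+i4  ld.MEM;sll.ALU  -- dual
[3] i5+i6  and.ALU;sll.ALU  -- dual
[4] i7+i8  add.ALU;ld.MEM  -- dual
[5] i9+i10  sll.ALU;st.MEM  -- dual
[6] i11  and.ALU  -- RAW r3
[7] i12  and.ALU  -- tail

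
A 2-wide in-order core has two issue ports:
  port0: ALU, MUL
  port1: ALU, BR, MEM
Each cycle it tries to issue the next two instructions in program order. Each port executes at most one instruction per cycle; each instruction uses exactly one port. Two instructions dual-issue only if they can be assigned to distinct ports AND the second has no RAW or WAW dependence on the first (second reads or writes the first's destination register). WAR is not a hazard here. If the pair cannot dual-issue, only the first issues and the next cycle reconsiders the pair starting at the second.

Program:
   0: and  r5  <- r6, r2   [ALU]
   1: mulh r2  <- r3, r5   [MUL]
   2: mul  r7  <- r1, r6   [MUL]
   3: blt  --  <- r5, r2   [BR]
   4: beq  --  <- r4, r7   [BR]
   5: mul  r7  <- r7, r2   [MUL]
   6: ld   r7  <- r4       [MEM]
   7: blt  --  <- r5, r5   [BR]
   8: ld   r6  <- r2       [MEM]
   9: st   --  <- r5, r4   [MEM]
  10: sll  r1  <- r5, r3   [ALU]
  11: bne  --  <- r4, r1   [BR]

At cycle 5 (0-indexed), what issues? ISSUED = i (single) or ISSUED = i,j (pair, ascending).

ISSUED = 7

t=0 i0:and.ALU ; RAW r5
t=1 i1:mulh.MUL ; no-port MUL/MUL
t=2 i2,i3:mul.MUL;blt.BR ; 2-wide
t=3 i4,i5:beq.BR;mul.MUL ; 2-wide
t=4 i6:ld.MEM ; no-port MEM/BR
t=5 i7:blt.BR ; no-port BR/MEM
t=6 i8:ld.MEM ; no-port MEM/MEM
t=7 i9,i10:st.MEM;sll.ALU ; 2-wide
t=8 i11:bne.BR ; tail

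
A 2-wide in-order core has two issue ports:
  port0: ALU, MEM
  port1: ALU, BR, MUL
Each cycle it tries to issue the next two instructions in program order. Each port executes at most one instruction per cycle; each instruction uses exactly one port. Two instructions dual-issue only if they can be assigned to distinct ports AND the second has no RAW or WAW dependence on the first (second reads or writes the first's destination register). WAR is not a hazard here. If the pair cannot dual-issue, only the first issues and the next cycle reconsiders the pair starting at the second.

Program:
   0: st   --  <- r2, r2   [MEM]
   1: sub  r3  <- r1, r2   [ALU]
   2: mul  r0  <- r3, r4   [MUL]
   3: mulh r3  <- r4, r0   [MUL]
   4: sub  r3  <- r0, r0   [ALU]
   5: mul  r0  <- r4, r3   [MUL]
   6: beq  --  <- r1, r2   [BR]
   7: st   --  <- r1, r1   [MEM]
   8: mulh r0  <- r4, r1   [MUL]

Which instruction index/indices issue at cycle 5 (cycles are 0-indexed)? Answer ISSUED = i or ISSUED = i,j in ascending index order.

ISSUED = 6,7

#0 head=0: st.MEM sub.ALU i0,i1 dual
#1 head=2: mul.MUL i2 no-port MUL/MUL
#2 head=3: mulh.MUL i3 WAW r3
#3 head=4: sub.ALU i4 RAW r3
#4 head=5: mul.MUL i5 no-port MUL/BR
#5 head=6: beq.BR st.MEM i6,i7 dual
#6 head=8: mulh.MUL i8 tail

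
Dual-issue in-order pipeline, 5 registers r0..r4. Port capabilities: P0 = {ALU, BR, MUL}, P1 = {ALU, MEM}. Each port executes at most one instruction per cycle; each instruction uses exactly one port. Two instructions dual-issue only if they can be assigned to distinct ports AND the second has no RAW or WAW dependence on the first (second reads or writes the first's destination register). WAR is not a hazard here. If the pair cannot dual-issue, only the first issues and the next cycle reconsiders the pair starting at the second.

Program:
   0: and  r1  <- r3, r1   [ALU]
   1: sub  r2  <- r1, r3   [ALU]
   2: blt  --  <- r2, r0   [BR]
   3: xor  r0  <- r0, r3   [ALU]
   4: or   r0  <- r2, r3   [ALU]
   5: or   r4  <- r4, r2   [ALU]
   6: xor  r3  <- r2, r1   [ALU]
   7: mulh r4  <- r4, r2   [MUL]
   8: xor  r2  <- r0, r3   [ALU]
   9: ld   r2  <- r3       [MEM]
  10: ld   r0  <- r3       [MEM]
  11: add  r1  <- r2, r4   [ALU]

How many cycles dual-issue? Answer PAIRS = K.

0. and.ALU @i0  | RAW r1
1. sub.ALU @i1  | RAW r2
2. blt.BR/xor.ALU @i2,i3  | 2-wide
3. or.ALU/or.ALU @i4,i5  | 2-wide
4. xor.ALU/mulh.MUL @i6,i7  | 2-wide
5. xor.ALU @i8  | WAW r2
6. ld.MEM @i9  | no-port MEM/MEM
7. ld.MEM/add.ALU @i10,i11  | 2-wide

PAIRS = 4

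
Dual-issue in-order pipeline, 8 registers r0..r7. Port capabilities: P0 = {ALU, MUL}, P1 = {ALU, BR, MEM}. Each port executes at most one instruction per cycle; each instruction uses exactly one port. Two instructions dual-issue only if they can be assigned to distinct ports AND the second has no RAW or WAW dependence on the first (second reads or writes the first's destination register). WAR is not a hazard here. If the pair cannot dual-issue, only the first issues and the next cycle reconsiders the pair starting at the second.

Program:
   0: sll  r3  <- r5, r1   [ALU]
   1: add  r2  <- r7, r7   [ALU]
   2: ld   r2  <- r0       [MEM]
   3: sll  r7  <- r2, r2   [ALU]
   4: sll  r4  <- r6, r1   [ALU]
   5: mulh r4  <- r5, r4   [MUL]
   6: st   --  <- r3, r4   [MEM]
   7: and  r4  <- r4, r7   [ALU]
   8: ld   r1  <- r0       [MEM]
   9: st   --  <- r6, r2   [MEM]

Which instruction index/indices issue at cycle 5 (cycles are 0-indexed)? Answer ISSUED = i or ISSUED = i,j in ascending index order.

t=0 i0,i1:sll.ALU/add.ALU ; dual
t=1 i2:ld.MEM ; RAW r2
t=2 i3,i4:sll.ALU/sll.ALU ; dual
t=3 i5:mulh.MUL ; RAW r4
t=4 i6,i7:st.MEM/and.ALU ; dual
t=5 i8:ld.MEM ; no-port MEM/MEM
t=6 i9:st.MEM ; tail

ISSUED = 8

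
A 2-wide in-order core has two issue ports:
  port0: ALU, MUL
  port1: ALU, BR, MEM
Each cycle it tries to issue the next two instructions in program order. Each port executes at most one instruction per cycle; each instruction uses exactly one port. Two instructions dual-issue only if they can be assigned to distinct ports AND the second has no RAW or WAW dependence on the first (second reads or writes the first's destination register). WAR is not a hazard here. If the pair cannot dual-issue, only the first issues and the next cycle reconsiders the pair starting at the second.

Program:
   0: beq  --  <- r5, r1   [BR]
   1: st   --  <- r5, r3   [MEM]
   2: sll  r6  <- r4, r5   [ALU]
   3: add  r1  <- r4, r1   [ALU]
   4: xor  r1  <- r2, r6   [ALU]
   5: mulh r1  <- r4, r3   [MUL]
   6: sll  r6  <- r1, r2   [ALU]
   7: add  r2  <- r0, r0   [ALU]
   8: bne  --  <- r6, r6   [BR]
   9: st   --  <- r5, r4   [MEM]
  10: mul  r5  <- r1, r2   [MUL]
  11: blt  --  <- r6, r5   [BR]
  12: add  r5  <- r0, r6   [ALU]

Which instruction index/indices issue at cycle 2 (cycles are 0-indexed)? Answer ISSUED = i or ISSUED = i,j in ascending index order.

ISSUED = 3

c0: i0 beq.BR  no-port BR/MEM
c1: i1&i2 st.MEM;sll.ALU  dual
c2: i3 add.ALU  WAW r1
c3: i4 xor.ALU  WAW r1
c4: i5 mulh.MUL  RAW r1
c5: i6&i7 sll.ALU;add.ALU  dual
c6: i8 bne.BR  no-port BR/MEM
c7: i9&i10 st.MEM;mul.MUL  dual
c8: i11&i12 blt.BR;add.ALU  dual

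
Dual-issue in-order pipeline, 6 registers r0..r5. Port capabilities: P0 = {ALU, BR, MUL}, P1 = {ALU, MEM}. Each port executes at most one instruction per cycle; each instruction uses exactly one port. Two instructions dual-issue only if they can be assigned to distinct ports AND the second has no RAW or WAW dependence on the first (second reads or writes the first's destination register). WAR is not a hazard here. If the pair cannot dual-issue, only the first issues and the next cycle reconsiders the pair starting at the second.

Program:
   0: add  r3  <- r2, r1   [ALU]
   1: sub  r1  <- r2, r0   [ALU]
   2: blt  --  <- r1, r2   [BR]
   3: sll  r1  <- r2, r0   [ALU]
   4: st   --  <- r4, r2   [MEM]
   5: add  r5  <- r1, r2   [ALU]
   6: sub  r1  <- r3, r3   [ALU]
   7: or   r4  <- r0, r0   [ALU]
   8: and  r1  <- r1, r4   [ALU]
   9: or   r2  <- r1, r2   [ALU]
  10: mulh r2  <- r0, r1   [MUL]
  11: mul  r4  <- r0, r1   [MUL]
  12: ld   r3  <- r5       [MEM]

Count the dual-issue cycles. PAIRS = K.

#0 head=0: add/sub i0&i1 2-wide
#1 head=2: blt/sll i2&i3 2-wide
#2 head=4: st/add i4&i5 2-wide
#3 head=6: sub/or i6&i7 2-wide
#4 head=8: and i8 RAW r1
#5 head=9: or i9 WAW r2
#6 head=10: mulh i10 no-port MUL/MUL
#7 head=11: mul/ld i11&i12 2-wide

PAIRS = 5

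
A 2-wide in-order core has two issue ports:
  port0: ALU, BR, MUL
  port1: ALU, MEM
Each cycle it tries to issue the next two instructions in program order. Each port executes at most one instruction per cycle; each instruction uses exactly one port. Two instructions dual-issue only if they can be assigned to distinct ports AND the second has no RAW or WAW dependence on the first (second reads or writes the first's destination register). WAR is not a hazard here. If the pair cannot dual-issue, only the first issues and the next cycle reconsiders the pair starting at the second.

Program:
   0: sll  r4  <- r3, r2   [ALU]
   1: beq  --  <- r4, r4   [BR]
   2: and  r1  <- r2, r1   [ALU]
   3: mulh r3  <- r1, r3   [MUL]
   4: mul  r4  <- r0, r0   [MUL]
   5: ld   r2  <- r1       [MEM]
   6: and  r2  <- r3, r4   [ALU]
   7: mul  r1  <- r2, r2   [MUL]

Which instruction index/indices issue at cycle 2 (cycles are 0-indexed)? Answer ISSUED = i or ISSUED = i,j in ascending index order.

t=0 i0:sll.ALU ; RAW r4
t=1 i1&i2:beq.BR+and.ALU ; 2-wide
t=2 i3:mulh.MUL ; no-port MUL/MUL
t=3 i4&i5:mul.MUL+ld.MEM ; 2-wide
t=4 i6:and.ALU ; RAW r2
t=5 i7:mul.MUL ; tail

ISSUED = 3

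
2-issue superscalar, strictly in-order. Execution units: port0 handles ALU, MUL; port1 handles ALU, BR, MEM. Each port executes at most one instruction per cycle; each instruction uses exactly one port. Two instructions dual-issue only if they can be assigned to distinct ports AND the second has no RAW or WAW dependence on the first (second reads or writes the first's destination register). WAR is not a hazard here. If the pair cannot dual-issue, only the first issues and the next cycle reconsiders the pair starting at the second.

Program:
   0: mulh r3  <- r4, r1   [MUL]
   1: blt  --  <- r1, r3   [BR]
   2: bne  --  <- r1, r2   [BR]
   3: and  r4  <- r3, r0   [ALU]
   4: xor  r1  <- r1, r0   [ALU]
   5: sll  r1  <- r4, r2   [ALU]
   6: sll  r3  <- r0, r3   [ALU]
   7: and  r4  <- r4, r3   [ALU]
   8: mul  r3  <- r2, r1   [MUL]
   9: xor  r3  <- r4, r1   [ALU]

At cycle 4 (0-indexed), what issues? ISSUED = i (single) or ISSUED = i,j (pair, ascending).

[0] i0  mulh.MUL  -- RAW r3
[1] i1  blt.BR  -- no-port BR/BR
[2] i2,i3  bne.BR+and.ALU  -- 2-wide
[3] i4  xor.ALU  -- WAW r1
[4] i5,i6  sll.ALU+sll.ALU  -- 2-wide
[5] i7,i8  and.ALU+mul.MUL  -- 2-wide
[6] i9  xor.ALU  -- tail

ISSUED = 5,6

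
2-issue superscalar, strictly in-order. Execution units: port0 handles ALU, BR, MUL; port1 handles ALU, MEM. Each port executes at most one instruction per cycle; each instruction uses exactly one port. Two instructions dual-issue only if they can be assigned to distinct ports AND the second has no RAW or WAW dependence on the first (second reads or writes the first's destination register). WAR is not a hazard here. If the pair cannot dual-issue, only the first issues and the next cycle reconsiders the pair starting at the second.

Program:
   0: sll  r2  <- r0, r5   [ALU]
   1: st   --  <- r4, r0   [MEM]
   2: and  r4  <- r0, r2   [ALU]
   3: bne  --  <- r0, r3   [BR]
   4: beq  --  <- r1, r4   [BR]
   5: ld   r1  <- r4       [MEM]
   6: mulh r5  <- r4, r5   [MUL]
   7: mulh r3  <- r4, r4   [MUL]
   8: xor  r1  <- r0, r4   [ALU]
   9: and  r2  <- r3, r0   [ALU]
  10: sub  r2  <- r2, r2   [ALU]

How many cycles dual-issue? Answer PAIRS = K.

t=0 i0&i1:sll.ALU st.MEM ; dual
t=1 i2&i3:and.ALU bne.BR ; dual
t=2 i4&i5:beq.BR ld.MEM ; dual
t=3 i6:mulh.MUL ; no-port MUL/MUL
t=4 i7&i8:mulh.MUL xor.ALU ; dual
t=5 i9:and.ALU ; RAW+WAW r2
t=6 i10:sub.ALU ; tail

PAIRS = 4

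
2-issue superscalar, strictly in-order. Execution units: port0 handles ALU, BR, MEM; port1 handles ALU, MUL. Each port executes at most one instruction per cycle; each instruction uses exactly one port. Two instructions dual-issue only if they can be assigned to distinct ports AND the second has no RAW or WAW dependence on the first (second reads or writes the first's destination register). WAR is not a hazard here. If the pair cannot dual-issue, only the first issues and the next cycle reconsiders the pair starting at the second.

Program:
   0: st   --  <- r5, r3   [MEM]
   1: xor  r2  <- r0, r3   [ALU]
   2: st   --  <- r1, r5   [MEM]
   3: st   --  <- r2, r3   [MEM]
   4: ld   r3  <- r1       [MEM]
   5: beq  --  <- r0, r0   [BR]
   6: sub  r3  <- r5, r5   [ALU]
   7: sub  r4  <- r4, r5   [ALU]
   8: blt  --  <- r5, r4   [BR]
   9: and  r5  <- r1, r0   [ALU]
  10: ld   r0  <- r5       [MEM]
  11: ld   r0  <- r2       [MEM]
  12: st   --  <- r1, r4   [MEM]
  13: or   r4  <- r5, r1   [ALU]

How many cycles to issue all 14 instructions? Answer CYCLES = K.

CYCLES = 10

0. st xor @i0,i1  | 2-wide
1. st @i2  | no-port MEM/MEM
2. st @i3  | no-port MEM/MEM
3. ld @i4  | no-port MEM/BR
4. beq sub @i5,i6  | 2-wide
5. sub @i7  | RAW r4
6. blt and @i8,i9  | 2-wide
7. ld @i10  | no-port MEM/MEM
8. ld @i11  | no-port MEM/MEM
9. st or @i12,i13  | 2-wide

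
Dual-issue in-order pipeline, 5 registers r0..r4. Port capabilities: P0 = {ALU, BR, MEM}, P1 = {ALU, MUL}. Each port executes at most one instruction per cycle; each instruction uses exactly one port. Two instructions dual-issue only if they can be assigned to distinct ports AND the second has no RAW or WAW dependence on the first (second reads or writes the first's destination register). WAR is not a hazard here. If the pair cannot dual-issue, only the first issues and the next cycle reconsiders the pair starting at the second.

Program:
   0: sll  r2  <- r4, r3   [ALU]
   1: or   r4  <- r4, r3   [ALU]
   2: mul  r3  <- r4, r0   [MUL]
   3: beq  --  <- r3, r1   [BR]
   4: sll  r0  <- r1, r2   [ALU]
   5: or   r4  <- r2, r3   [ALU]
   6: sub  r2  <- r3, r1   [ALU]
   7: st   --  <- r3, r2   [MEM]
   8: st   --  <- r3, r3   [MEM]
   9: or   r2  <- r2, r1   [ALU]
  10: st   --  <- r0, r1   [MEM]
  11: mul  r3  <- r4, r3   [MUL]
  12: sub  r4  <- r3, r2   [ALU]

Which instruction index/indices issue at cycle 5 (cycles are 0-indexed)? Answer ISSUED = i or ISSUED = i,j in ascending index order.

ISSUED = 8,9

#0 head=0: sll+or i0/i1 pair
#1 head=2: mul i2 RAW r3
#2 head=3: beq+sll i3/i4 pair
#3 head=5: or+sub i5/i6 pair
#4 head=7: st i7 no-port MEM/MEM
#5 head=8: st+or i8/i9 pair
#6 head=10: st+mul i10/i11 pair
#7 head=12: sub i12 tail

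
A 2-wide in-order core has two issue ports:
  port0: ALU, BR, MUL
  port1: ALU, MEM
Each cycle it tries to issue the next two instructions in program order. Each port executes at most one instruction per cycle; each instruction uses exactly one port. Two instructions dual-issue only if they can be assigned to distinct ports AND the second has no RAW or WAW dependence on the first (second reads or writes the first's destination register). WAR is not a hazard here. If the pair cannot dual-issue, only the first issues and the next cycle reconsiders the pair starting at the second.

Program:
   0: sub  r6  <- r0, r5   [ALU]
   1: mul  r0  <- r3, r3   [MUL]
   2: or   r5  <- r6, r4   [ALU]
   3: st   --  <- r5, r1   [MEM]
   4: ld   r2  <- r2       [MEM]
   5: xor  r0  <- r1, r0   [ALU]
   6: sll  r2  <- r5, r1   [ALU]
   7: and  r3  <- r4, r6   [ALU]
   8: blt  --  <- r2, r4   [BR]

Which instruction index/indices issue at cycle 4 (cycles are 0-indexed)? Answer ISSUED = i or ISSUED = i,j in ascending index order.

ISSUED = 6,7

c0: i0&i1 sub.ALU/mul.MUL  dual
c1: i2 or.ALU  RAW r5
c2: i3 st.MEM  no-port MEM/MEM
c3: i4&i5 ld.MEM/xor.ALU  dual
c4: i6&i7 sll.ALU/and.ALU  dual
c5: i8 blt.BR  tail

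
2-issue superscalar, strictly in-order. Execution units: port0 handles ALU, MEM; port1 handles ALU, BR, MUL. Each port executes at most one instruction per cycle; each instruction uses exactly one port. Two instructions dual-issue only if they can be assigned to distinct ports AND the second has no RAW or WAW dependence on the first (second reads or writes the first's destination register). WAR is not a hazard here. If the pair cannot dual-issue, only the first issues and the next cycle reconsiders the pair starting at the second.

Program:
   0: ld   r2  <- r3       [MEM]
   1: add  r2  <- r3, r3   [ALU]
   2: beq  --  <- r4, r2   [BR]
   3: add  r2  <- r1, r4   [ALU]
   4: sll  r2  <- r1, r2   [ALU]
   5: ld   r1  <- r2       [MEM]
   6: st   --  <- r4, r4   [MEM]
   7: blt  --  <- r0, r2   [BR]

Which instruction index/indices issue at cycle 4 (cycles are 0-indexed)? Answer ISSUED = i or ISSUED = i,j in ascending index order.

ISSUED = 5

  cy0 -> i0 (ld.MEM) WAW r2
  cy1 -> i1 (add.ALU) RAW r2
  cy2 -> i2,i3 (beq.BR+add.ALU) 2-wide
  cy3 -> i4 (sll.ALU) RAW r2
  cy4 -> i5 (ld.MEM) no-port MEM/MEM
  cy5 -> i6,i7 (st.MEM+blt.BR) 2-wide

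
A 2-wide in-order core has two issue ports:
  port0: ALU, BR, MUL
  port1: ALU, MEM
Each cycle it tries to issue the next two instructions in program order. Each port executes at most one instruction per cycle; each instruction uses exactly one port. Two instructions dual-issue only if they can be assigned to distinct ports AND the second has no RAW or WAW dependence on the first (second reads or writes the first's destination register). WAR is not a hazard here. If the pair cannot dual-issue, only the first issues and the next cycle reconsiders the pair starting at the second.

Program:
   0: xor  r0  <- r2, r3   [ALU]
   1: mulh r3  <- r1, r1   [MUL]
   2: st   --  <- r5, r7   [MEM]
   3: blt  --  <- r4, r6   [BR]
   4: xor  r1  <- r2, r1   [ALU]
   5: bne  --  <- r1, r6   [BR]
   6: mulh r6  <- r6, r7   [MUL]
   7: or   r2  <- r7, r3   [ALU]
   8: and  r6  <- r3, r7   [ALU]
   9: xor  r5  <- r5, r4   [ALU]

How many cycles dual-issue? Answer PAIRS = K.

0. xor.ALU;mulh.MUL @i0,i1  | dual
1. st.MEM;blt.BR @i2,i3  | dual
2. xor.ALU @i4  | RAW r1
3. bne.BR @i5  | no-port BR/MUL
4. mulh.MUL;or.ALU @i6,i7  | dual
5. and.ALU;xor.ALU @i8,i9  | dual

PAIRS = 4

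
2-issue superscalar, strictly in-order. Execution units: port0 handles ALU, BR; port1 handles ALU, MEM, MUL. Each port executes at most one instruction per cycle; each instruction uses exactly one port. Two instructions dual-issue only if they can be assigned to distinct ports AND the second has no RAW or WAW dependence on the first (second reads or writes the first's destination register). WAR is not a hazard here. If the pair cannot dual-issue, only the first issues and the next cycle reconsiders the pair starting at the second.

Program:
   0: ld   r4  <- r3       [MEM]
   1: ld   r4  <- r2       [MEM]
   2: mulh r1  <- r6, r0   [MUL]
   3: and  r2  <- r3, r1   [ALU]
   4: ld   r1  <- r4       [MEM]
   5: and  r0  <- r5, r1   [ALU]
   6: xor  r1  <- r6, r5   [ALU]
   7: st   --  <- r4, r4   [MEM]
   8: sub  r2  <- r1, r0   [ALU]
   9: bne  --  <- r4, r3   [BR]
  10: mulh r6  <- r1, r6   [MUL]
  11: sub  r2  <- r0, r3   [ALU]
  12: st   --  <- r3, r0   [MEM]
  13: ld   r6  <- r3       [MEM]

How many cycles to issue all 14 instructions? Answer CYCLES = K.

#0 head=0: ld i0 no-port MEM/MEM
#1 head=1: ld i1 no-port MEM/MUL
#2 head=2: mulh i2 RAW r1
#3 head=3: and+ld i3&i4 pair
#4 head=5: and+xor i5&i6 pair
#5 head=7: st+sub i7&i8 pair
#6 head=9: bne+mulh i9&i10 pair
#7 head=11: sub+st i11&i12 pair
#8 head=13: ld i13 tail

CYCLES = 9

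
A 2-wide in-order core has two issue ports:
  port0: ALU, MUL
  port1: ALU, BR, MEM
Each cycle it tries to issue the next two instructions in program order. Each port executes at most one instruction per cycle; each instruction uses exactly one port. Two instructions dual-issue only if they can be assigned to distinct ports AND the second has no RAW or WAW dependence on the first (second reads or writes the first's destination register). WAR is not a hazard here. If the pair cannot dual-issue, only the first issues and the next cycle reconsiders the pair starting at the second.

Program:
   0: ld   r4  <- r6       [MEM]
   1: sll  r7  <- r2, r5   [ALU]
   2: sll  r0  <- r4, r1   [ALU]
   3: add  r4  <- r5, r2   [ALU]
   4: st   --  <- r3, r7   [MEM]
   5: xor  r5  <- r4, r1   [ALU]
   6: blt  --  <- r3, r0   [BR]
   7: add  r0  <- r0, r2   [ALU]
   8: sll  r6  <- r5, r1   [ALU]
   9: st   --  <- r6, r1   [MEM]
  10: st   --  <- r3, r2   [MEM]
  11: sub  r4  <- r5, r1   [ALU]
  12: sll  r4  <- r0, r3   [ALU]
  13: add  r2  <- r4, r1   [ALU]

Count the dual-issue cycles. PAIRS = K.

0. ld.MEM;sll.ALU @i0&i1  | 2-wide
1. sll.ALU;add.ALU @i2&i3  | 2-wide
2. st.MEM;xor.ALU @i4&i5  | 2-wide
3. blt.BR;add.ALU @i6&i7  | 2-wide
4. sll.ALU @i8  | RAW r6
5. st.MEM @i9  | no-port MEM/MEM
6. st.MEM;sub.ALU @i10&i11  | 2-wide
7. sll.ALU @i12  | RAW r4
8. add.ALU @i13  | tail

PAIRS = 5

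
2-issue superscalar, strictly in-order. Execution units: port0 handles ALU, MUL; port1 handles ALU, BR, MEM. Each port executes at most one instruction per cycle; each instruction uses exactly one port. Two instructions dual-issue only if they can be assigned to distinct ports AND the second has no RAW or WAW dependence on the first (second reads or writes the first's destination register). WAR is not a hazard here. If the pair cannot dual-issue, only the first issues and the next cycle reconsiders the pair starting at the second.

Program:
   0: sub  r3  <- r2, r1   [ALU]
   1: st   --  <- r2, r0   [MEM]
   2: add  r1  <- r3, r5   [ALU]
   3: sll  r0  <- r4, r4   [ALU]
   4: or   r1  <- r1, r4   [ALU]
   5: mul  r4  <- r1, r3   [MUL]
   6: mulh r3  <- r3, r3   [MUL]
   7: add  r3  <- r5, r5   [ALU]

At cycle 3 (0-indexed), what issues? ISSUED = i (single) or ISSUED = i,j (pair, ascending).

#0 head=0: sub+st i0+i1 dual
#1 head=2: add+sll i2+i3 dual
#2 head=4: or i4 RAW r1
#3 head=5: mul i5 no-port MUL/MUL
#4 head=6: mulh i6 WAW r3
#5 head=7: add i7 tail

ISSUED = 5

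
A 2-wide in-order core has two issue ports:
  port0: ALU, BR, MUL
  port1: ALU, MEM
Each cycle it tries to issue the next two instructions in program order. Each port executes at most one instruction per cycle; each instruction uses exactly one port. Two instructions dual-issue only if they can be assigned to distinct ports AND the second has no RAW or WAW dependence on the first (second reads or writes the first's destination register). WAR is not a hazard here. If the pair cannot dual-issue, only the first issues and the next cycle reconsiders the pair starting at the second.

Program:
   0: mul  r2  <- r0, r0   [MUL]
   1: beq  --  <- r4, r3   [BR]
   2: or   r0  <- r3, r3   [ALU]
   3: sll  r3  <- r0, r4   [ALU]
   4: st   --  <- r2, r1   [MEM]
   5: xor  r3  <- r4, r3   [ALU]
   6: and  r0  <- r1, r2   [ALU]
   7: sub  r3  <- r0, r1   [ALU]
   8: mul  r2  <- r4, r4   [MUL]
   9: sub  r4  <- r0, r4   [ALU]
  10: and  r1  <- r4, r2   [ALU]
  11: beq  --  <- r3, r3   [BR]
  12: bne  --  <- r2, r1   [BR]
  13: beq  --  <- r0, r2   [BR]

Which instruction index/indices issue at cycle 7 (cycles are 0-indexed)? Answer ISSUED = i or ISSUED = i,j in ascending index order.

ISSUED = 12

0. mul @i0  | no-port MUL/BR
1. beq+or @i1/i2  | 2-wide
2. sll+st @i3/i4  | 2-wide
3. xor+and @i5/i6  | 2-wide
4. sub+mul @i7/i8  | 2-wide
5. sub @i9  | RAW r4
6. and+beq @i10/i11  | 2-wide
7. bne @i12  | no-port BR/BR
8. beq @i13  | tail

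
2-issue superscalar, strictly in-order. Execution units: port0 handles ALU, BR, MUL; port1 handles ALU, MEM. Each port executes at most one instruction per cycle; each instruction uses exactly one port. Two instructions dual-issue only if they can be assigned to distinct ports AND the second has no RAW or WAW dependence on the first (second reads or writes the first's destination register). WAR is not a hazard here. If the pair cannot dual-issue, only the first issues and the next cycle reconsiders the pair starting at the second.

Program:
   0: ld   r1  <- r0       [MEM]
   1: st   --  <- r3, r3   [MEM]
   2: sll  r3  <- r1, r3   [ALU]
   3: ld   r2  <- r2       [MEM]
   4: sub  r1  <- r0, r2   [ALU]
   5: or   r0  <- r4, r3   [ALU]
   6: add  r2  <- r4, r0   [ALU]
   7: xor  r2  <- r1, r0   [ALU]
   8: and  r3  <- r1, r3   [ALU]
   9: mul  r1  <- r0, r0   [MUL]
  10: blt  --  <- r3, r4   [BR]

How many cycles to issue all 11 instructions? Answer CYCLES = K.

[0] i0  ld.MEM  -- no-port MEM/MEM
[1] i1&i2  st.MEM+sll.ALU  -- 2-wide
[2] i3  ld.MEM  -- RAW r2
[3] i4&i5  sub.ALU+or.ALU  -- 2-wide
[4] i6  add.ALU  -- WAW r2
[5] i7&i8  xor.ALU+and.ALU  -- 2-wide
[6] i9  mul.MUL  -- no-port MUL/BR
[7] i10  blt.BR  -- tail

CYCLES = 8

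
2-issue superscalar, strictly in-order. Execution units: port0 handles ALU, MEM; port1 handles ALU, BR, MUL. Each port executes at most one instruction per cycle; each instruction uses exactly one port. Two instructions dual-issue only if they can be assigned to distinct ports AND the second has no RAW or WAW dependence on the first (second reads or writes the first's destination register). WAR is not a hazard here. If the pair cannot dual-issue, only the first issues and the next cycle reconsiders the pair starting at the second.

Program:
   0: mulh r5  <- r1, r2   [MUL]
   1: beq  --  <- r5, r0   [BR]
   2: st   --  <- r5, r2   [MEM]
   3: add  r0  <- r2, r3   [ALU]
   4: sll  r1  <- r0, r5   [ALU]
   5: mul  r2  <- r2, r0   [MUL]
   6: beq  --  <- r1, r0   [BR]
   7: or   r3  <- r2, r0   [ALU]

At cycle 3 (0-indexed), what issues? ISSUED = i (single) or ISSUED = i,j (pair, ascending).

ISSUED = 4,5

#0 head=0: mulh.MUL i0 no-port MUL/BR
#1 head=1: beq.BR+st.MEM i1,i2 2-wide
#2 head=3: add.ALU i3 RAW r0
#3 head=4: sll.ALU+mul.MUL i4,i5 2-wide
#4 head=6: beq.BR+or.ALU i6,i7 2-wide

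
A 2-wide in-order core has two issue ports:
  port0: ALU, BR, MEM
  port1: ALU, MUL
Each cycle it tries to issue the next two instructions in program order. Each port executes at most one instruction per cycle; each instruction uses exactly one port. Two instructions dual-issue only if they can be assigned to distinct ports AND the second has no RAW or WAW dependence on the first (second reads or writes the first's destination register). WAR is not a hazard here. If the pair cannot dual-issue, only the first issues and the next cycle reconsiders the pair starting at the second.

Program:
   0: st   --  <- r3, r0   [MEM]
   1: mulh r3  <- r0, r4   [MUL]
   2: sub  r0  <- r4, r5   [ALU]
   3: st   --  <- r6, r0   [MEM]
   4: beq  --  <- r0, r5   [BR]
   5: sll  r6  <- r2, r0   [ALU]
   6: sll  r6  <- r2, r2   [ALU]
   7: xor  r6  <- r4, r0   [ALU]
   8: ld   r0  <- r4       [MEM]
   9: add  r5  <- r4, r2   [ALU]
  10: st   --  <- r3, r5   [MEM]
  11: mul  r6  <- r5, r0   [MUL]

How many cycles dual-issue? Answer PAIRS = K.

#0 head=0: st+mulh i0+i1 pair
#1 head=2: sub i2 RAW r0
#2 head=3: st i3 no-port MEM/BR
#3 head=4: beq+sll i4+i5 pair
#4 head=6: sll i6 WAW r6
#5 head=7: xor+ld i7+i8 pair
#6 head=9: add i9 RAW r5
#7 head=10: st+mul i10+i11 pair

PAIRS = 4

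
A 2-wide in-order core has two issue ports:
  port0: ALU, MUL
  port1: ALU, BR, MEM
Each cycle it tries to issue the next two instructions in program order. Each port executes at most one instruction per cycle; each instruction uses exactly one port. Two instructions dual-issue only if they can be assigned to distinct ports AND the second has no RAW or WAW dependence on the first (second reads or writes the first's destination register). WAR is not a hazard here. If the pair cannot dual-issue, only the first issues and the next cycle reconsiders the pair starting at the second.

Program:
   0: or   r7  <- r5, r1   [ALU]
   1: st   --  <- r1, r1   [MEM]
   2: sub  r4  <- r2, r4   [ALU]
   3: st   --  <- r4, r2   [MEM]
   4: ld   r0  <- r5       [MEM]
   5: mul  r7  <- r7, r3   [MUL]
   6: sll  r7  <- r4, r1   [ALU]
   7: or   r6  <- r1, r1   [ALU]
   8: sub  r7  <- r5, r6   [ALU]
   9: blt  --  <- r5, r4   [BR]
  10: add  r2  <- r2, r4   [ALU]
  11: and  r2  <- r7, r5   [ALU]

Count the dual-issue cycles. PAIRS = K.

PAIRS = 4

c0: i0,i1 or st  dual
c1: i2 sub  RAW r4
c2: i3 st  no-port MEM/MEM
c3: i4,i5 ld mul  dual
c4: i6,i7 sll or  dual
c5: i8,i9 sub blt  dual
c6: i10 add  WAW r2
c7: i11 and  tail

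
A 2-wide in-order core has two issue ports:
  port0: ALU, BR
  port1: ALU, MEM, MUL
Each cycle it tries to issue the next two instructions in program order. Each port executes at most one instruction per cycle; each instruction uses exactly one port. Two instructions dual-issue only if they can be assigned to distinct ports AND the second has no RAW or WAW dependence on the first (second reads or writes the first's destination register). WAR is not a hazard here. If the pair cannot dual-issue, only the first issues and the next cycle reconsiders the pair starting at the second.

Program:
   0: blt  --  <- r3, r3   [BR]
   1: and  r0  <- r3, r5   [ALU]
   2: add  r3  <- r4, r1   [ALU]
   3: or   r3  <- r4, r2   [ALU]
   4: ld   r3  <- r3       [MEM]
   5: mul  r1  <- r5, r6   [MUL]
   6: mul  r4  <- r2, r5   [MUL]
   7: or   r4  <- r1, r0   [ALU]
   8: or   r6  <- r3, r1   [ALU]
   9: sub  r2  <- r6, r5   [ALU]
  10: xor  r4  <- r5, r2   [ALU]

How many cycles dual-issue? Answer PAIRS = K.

PAIRS = 2

c0: i0&i1 blt.BR/and.ALU  2-wide
c1: i2 add.ALU  WAW r3
c2: i3 or.ALU  RAW+WAW r3
c3: i4 ld.MEM  no-port MEM/MUL
c4: i5 mul.MUL  no-port MUL/MUL
c5: i6 mul.MUL  WAW r4
c6: i7&i8 or.ALU/or.ALU  2-wide
c7: i9 sub.ALU  RAW r2
c8: i10 xor.ALU  tail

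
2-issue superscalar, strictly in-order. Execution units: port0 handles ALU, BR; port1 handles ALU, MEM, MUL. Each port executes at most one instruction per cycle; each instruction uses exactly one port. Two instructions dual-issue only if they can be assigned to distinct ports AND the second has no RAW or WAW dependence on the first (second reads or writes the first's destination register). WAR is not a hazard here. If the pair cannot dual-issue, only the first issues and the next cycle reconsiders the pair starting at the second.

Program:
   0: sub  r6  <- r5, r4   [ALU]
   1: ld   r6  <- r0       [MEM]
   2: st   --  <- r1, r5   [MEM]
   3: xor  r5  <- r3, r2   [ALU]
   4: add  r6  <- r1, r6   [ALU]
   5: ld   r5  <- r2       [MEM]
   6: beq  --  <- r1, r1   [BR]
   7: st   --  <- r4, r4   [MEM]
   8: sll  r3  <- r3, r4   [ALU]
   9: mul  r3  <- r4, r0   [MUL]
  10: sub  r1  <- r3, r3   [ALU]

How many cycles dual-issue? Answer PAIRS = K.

t=0 i0:sub.ALU ; WAW r6
t=1 i1:ld.MEM ; no-port MEM/MEM
t=2 i2+i3:st.MEM;xor.ALU ; 2-wide
t=3 i4+i5:add.ALU;ld.MEM ; 2-wide
t=4 i6+i7:beq.BR;st.MEM ; 2-wide
t=5 i8:sll.ALU ; WAW r3
t=6 i9:mul.MUL ; RAW r3
t=7 i10:sub.ALU ; tail

PAIRS = 3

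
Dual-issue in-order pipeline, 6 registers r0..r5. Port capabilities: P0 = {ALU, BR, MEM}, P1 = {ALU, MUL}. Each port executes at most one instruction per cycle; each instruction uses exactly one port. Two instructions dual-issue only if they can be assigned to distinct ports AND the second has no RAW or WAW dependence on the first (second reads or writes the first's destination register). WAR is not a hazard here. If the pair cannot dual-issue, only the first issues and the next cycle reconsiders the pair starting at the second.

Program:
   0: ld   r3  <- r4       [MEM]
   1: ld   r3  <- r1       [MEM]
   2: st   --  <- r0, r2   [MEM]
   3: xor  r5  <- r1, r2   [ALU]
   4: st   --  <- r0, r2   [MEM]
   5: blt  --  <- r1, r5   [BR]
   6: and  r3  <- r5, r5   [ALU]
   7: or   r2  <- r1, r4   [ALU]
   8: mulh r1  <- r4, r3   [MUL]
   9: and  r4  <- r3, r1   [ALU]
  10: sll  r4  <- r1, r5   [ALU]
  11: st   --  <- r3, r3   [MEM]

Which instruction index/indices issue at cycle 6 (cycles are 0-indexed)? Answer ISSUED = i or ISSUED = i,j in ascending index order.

c0: i0 ld  no-port MEM/MEM
c1: i1 ld  no-port MEM/MEM
c2: i2&i3 st/xor  dual
c3: i4 st  no-port MEM/BR
c4: i5&i6 blt/and  dual
c5: i7&i8 or/mulh  dual
c6: i9 and  WAW r4
c7: i10&i11 sll/st  dual

ISSUED = 9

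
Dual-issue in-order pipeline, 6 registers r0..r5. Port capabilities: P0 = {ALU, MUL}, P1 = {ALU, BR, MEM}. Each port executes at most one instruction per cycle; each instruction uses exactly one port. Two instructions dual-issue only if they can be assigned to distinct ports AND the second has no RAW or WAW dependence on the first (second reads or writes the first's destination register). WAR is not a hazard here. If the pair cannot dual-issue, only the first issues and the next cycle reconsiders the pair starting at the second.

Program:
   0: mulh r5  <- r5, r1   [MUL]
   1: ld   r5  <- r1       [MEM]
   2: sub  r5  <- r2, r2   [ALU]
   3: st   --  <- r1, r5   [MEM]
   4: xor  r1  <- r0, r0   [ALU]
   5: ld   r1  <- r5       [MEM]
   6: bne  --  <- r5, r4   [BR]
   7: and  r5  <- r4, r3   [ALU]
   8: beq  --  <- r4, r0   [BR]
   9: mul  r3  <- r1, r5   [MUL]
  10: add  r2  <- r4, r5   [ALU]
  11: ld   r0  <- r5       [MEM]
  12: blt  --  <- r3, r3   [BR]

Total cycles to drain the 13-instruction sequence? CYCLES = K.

c0: i0 mulh.MUL  WAW r5
c1: i1 ld.MEM  WAW r5
c2: i2 sub.ALU  RAW r5
c3: i3/i4 st.MEM xor.ALU  2-wide
c4: i5 ld.MEM  no-port MEM/BR
c5: i6/i7 bne.BR and.ALU  2-wide
c6: i8/i9 beq.BR mul.MUL  2-wide
c7: i10/i11 add.ALU ld.MEM  2-wide
c8: i12 blt.BR  tail

CYCLES = 9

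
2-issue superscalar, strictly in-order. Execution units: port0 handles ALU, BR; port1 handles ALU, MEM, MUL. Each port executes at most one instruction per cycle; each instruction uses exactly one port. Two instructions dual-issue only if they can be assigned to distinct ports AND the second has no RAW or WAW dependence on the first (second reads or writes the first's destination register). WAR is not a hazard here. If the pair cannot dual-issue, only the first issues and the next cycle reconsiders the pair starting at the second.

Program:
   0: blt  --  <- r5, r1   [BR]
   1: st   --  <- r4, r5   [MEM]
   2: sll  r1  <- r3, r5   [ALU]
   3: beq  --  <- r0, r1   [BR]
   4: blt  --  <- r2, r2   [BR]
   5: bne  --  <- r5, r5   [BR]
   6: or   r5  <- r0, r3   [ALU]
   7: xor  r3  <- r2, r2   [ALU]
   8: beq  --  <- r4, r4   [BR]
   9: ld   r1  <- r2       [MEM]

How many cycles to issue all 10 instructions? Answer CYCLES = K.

CYCLES = 7

0. blt.BR st.MEM @i0/i1  | pair
1. sll.ALU @i2  | RAW r1
2. beq.BR @i3  | no-port BR/BR
3. blt.BR @i4  | no-port BR/BR
4. bne.BR or.ALU @i5/i6  | pair
5. xor.ALU beq.BR @i7/i8  | pair
6. ld.MEM @i9  | tail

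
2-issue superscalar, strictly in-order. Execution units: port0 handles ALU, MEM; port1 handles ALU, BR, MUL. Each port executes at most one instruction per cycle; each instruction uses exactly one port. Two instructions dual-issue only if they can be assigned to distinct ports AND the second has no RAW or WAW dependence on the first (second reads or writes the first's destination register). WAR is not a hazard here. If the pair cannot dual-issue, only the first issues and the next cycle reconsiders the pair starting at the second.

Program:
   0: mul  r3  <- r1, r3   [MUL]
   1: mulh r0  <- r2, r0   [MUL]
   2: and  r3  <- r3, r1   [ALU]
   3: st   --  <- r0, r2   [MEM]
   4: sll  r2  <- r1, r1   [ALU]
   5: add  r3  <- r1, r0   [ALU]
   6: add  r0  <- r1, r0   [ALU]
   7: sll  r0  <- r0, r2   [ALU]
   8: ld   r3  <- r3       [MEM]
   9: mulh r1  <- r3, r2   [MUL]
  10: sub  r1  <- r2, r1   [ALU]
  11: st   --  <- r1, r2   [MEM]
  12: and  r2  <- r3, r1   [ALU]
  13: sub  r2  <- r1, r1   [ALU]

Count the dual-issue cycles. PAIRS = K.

[0] i0  mul  -- no-port MUL/MUL
[1] i1,i2  mulh/and  -- 2-wide
[2] i3,i4  st/sll  -- 2-wide
[3] i5,i6  add/add  -- 2-wide
[4] i7,i8  sll/ld  -- 2-wide
[5] i9  mulh  -- RAW+WAW r1
[6] i10  sub  -- RAW r1
[7] i11,i12  st/and  -- 2-wide
[8] i13  sub  -- tail

PAIRS = 5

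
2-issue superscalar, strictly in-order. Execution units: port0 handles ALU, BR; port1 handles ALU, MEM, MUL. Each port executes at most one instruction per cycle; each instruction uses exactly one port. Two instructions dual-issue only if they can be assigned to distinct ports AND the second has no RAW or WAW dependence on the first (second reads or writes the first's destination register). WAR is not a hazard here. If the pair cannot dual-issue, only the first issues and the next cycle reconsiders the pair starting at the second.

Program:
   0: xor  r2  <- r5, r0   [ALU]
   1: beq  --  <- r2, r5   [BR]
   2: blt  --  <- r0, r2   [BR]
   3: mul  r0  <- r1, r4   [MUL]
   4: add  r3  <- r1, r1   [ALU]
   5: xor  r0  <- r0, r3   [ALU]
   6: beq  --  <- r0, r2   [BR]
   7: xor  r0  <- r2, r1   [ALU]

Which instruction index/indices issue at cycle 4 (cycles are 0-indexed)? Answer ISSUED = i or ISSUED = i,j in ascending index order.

ISSUED = 5

[0] i0  xor  -- RAW r2
[1] i1  beq  -- no-port BR/BR
[2] i2+i3  blt mul  -- 2-wide
[3] i4  add  -- RAW r3
[4] i5  xor  -- RAW r0
[5] i6+i7  beq xor  -- 2-wide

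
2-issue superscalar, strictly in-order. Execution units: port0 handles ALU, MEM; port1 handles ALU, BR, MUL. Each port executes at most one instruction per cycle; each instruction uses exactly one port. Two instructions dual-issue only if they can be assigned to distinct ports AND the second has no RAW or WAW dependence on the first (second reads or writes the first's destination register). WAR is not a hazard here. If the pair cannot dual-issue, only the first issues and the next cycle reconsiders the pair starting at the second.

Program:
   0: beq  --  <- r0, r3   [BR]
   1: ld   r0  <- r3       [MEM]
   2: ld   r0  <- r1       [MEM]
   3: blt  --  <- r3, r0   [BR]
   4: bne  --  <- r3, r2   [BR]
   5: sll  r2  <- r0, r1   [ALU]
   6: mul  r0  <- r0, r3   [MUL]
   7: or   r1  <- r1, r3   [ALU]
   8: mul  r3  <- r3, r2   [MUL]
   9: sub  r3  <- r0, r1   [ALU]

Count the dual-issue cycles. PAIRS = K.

PAIRS = 3

t=0 i0+i1:beq+ld ; dual
t=1 i2:ld ; RAW r0
t=2 i3:blt ; no-port BR/BR
t=3 i4+i5:bne+sll ; dual
t=4 i6+i7:mul+or ; dual
t=5 i8:mul ; WAW r3
t=6 i9:sub ; tail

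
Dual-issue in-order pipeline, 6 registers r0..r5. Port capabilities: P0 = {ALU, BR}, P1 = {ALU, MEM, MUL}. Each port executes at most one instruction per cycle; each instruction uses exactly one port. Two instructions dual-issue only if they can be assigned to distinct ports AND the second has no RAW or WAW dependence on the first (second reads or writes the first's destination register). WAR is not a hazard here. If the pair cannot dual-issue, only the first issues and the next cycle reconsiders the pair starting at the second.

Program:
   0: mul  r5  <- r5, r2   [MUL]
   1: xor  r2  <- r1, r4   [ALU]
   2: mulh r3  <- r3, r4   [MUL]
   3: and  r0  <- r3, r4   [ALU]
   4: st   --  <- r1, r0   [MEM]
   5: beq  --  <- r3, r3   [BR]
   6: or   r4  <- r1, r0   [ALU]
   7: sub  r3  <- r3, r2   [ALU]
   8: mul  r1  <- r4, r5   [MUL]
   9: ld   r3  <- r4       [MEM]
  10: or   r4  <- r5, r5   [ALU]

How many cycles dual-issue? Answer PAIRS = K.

PAIRS = 4

0. mul.MUL;xor.ALU @i0+i1  | 2-wide
1. mulh.MUL @i2  | RAW r3
2. and.ALU @i3  | RAW r0
3. st.MEM;beq.BR @i4+i5  | 2-wide
4. or.ALU;sub.ALU @i6+i7  | 2-wide
5. mul.MUL @i8  | no-port MUL/MEM
6. ld.MEM;or.ALU @i9+i10  | 2-wide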